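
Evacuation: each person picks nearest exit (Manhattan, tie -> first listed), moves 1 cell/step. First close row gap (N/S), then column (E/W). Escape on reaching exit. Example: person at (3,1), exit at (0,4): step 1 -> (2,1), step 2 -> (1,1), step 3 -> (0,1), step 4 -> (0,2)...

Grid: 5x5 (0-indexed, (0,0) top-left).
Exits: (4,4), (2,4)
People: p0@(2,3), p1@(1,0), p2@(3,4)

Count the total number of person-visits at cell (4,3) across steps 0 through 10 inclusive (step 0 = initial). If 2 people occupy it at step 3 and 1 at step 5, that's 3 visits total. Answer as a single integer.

Answer: 0

Derivation:
Step 0: p0@(2,3) p1@(1,0) p2@(3,4) -> at (4,3): 0 [-], cum=0
Step 1: p0@ESC p1@(2,0) p2@ESC -> at (4,3): 0 [-], cum=0
Step 2: p0@ESC p1@(2,1) p2@ESC -> at (4,3): 0 [-], cum=0
Step 3: p0@ESC p1@(2,2) p2@ESC -> at (4,3): 0 [-], cum=0
Step 4: p0@ESC p1@(2,3) p2@ESC -> at (4,3): 0 [-], cum=0
Step 5: p0@ESC p1@ESC p2@ESC -> at (4,3): 0 [-], cum=0
Total visits = 0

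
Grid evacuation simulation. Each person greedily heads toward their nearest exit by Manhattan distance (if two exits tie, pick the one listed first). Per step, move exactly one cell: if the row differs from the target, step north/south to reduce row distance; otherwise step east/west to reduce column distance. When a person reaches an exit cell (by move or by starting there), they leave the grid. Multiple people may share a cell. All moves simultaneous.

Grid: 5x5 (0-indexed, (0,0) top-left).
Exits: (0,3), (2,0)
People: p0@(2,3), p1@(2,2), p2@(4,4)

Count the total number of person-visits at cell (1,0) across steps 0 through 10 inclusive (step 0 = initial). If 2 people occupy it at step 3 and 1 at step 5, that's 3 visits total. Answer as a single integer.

Answer: 0

Derivation:
Step 0: p0@(2,3) p1@(2,2) p2@(4,4) -> at (1,0): 0 [-], cum=0
Step 1: p0@(1,3) p1@(2,1) p2@(3,4) -> at (1,0): 0 [-], cum=0
Step 2: p0@ESC p1@ESC p2@(2,4) -> at (1,0): 0 [-], cum=0
Step 3: p0@ESC p1@ESC p2@(1,4) -> at (1,0): 0 [-], cum=0
Step 4: p0@ESC p1@ESC p2@(0,4) -> at (1,0): 0 [-], cum=0
Step 5: p0@ESC p1@ESC p2@ESC -> at (1,0): 0 [-], cum=0
Total visits = 0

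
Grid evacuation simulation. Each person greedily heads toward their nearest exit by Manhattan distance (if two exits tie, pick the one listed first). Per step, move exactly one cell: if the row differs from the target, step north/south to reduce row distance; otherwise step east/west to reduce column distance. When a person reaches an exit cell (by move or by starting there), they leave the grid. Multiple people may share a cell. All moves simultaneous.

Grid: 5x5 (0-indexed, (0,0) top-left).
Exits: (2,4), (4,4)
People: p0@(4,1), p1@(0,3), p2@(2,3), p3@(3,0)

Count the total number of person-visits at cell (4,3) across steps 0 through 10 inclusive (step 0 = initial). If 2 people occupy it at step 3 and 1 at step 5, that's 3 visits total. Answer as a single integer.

Step 0: p0@(4,1) p1@(0,3) p2@(2,3) p3@(3,0) -> at (4,3): 0 [-], cum=0
Step 1: p0@(4,2) p1@(1,3) p2@ESC p3@(2,0) -> at (4,3): 0 [-], cum=0
Step 2: p0@(4,3) p1@(2,3) p2@ESC p3@(2,1) -> at (4,3): 1 [p0], cum=1
Step 3: p0@ESC p1@ESC p2@ESC p3@(2,2) -> at (4,3): 0 [-], cum=1
Step 4: p0@ESC p1@ESC p2@ESC p3@(2,3) -> at (4,3): 0 [-], cum=1
Step 5: p0@ESC p1@ESC p2@ESC p3@ESC -> at (4,3): 0 [-], cum=1
Total visits = 1

Answer: 1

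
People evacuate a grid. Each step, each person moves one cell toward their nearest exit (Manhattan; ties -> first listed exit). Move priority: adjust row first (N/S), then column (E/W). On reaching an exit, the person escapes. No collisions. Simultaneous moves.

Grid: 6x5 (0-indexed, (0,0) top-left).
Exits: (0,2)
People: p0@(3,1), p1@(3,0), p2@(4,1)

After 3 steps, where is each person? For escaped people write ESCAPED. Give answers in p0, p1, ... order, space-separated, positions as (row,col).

Step 1: p0:(3,1)->(2,1) | p1:(3,0)->(2,0) | p2:(4,1)->(3,1)
Step 2: p0:(2,1)->(1,1) | p1:(2,0)->(1,0) | p2:(3,1)->(2,1)
Step 3: p0:(1,1)->(0,1) | p1:(1,0)->(0,0) | p2:(2,1)->(1,1)

(0,1) (0,0) (1,1)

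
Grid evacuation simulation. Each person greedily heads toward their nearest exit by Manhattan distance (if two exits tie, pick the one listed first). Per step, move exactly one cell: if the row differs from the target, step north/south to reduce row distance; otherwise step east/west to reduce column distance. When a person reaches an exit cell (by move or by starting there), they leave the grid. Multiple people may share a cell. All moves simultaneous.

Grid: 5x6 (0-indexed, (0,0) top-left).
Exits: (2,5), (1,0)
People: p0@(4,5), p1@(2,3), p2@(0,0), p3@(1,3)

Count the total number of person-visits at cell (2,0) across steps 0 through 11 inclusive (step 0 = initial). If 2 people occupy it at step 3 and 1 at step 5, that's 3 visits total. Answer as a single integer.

Answer: 0

Derivation:
Step 0: p0@(4,5) p1@(2,3) p2@(0,0) p3@(1,3) -> at (2,0): 0 [-], cum=0
Step 1: p0@(3,5) p1@(2,4) p2@ESC p3@(2,3) -> at (2,0): 0 [-], cum=0
Step 2: p0@ESC p1@ESC p2@ESC p3@(2,4) -> at (2,0): 0 [-], cum=0
Step 3: p0@ESC p1@ESC p2@ESC p3@ESC -> at (2,0): 0 [-], cum=0
Total visits = 0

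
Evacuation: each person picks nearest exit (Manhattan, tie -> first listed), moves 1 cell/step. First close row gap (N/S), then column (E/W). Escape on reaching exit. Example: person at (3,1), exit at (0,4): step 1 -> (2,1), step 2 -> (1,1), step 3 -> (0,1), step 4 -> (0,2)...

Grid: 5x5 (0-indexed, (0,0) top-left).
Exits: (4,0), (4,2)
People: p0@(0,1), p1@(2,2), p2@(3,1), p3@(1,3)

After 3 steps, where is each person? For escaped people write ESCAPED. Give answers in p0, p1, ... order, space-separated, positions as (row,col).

Step 1: p0:(0,1)->(1,1) | p1:(2,2)->(3,2) | p2:(3,1)->(4,1) | p3:(1,3)->(2,3)
Step 2: p0:(1,1)->(2,1) | p1:(3,2)->(4,2)->EXIT | p2:(4,1)->(4,0)->EXIT | p3:(2,3)->(3,3)
Step 3: p0:(2,1)->(3,1) | p1:escaped | p2:escaped | p3:(3,3)->(4,3)

(3,1) ESCAPED ESCAPED (4,3)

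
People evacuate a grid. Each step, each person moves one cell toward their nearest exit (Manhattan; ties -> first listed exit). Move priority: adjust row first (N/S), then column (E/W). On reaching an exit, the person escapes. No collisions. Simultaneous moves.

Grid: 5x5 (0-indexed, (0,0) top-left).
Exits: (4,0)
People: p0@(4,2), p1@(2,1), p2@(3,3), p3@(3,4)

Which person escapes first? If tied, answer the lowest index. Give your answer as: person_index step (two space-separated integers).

Answer: 0 2

Derivation:
Step 1: p0:(4,2)->(4,1) | p1:(2,1)->(3,1) | p2:(3,3)->(4,3) | p3:(3,4)->(4,4)
Step 2: p0:(4,1)->(4,0)->EXIT | p1:(3,1)->(4,1) | p2:(4,3)->(4,2) | p3:(4,4)->(4,3)
Step 3: p0:escaped | p1:(4,1)->(4,0)->EXIT | p2:(4,2)->(4,1) | p3:(4,3)->(4,2)
Step 4: p0:escaped | p1:escaped | p2:(4,1)->(4,0)->EXIT | p3:(4,2)->(4,1)
Step 5: p0:escaped | p1:escaped | p2:escaped | p3:(4,1)->(4,0)->EXIT
Exit steps: [2, 3, 4, 5]
First to escape: p0 at step 2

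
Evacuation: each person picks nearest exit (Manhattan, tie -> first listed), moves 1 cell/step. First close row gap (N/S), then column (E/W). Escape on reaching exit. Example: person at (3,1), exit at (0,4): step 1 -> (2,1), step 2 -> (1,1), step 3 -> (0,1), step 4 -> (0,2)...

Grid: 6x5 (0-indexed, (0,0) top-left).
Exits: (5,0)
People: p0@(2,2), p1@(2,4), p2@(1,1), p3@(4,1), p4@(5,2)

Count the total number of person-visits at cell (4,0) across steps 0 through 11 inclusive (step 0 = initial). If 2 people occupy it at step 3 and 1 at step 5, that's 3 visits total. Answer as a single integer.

Answer: 0

Derivation:
Step 0: p0@(2,2) p1@(2,4) p2@(1,1) p3@(4,1) p4@(5,2) -> at (4,0): 0 [-], cum=0
Step 1: p0@(3,2) p1@(3,4) p2@(2,1) p3@(5,1) p4@(5,1) -> at (4,0): 0 [-], cum=0
Step 2: p0@(4,2) p1@(4,4) p2@(3,1) p3@ESC p4@ESC -> at (4,0): 0 [-], cum=0
Step 3: p0@(5,2) p1@(5,4) p2@(4,1) p3@ESC p4@ESC -> at (4,0): 0 [-], cum=0
Step 4: p0@(5,1) p1@(5,3) p2@(5,1) p3@ESC p4@ESC -> at (4,0): 0 [-], cum=0
Step 5: p0@ESC p1@(5,2) p2@ESC p3@ESC p4@ESC -> at (4,0): 0 [-], cum=0
Step 6: p0@ESC p1@(5,1) p2@ESC p3@ESC p4@ESC -> at (4,0): 0 [-], cum=0
Step 7: p0@ESC p1@ESC p2@ESC p3@ESC p4@ESC -> at (4,0): 0 [-], cum=0
Total visits = 0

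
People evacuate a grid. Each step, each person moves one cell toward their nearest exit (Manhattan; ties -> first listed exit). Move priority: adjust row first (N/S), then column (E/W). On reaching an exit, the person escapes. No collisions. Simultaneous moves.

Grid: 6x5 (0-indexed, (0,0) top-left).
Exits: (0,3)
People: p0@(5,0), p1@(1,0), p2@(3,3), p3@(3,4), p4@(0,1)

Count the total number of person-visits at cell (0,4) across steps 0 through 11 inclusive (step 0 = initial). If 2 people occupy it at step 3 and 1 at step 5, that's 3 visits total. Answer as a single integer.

Answer: 1

Derivation:
Step 0: p0@(5,0) p1@(1,0) p2@(3,3) p3@(3,4) p4@(0,1) -> at (0,4): 0 [-], cum=0
Step 1: p0@(4,0) p1@(0,0) p2@(2,3) p3@(2,4) p4@(0,2) -> at (0,4): 0 [-], cum=0
Step 2: p0@(3,0) p1@(0,1) p2@(1,3) p3@(1,4) p4@ESC -> at (0,4): 0 [-], cum=0
Step 3: p0@(2,0) p1@(0,2) p2@ESC p3@(0,4) p4@ESC -> at (0,4): 1 [p3], cum=1
Step 4: p0@(1,0) p1@ESC p2@ESC p3@ESC p4@ESC -> at (0,4): 0 [-], cum=1
Step 5: p0@(0,0) p1@ESC p2@ESC p3@ESC p4@ESC -> at (0,4): 0 [-], cum=1
Step 6: p0@(0,1) p1@ESC p2@ESC p3@ESC p4@ESC -> at (0,4): 0 [-], cum=1
Step 7: p0@(0,2) p1@ESC p2@ESC p3@ESC p4@ESC -> at (0,4): 0 [-], cum=1
Step 8: p0@ESC p1@ESC p2@ESC p3@ESC p4@ESC -> at (0,4): 0 [-], cum=1
Total visits = 1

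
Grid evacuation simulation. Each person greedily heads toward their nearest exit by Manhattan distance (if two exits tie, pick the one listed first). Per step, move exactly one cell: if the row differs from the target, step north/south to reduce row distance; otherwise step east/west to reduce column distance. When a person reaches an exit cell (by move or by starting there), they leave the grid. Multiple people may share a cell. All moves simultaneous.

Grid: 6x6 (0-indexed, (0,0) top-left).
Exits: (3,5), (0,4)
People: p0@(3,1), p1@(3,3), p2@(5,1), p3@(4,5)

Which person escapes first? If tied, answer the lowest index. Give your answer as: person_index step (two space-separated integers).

Step 1: p0:(3,1)->(3,2) | p1:(3,3)->(3,4) | p2:(5,1)->(4,1) | p3:(4,5)->(3,5)->EXIT
Step 2: p0:(3,2)->(3,3) | p1:(3,4)->(3,5)->EXIT | p2:(4,1)->(3,1) | p3:escaped
Step 3: p0:(3,3)->(3,4) | p1:escaped | p2:(3,1)->(3,2) | p3:escaped
Step 4: p0:(3,4)->(3,5)->EXIT | p1:escaped | p2:(3,2)->(3,3) | p3:escaped
Step 5: p0:escaped | p1:escaped | p2:(3,3)->(3,4) | p3:escaped
Step 6: p0:escaped | p1:escaped | p2:(3,4)->(3,5)->EXIT | p3:escaped
Exit steps: [4, 2, 6, 1]
First to escape: p3 at step 1

Answer: 3 1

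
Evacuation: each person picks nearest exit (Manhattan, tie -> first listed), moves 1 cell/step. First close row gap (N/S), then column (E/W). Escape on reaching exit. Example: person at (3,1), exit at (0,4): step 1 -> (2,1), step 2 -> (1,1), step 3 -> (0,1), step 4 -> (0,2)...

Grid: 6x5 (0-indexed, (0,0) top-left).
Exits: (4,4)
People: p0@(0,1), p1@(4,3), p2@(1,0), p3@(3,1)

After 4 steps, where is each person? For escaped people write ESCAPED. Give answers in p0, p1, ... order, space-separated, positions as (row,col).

Step 1: p0:(0,1)->(1,1) | p1:(4,3)->(4,4)->EXIT | p2:(1,0)->(2,0) | p3:(3,1)->(4,1)
Step 2: p0:(1,1)->(2,1) | p1:escaped | p2:(2,0)->(3,0) | p3:(4,1)->(4,2)
Step 3: p0:(2,1)->(3,1) | p1:escaped | p2:(3,0)->(4,0) | p3:(4,2)->(4,3)
Step 4: p0:(3,1)->(4,1) | p1:escaped | p2:(4,0)->(4,1) | p3:(4,3)->(4,4)->EXIT

(4,1) ESCAPED (4,1) ESCAPED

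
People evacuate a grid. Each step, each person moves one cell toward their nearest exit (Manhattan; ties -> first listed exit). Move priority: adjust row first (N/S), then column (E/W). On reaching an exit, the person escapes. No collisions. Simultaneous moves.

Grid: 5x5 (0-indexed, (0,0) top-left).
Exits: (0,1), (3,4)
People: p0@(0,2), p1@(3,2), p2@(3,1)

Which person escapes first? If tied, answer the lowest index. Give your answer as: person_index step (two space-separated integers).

Step 1: p0:(0,2)->(0,1)->EXIT | p1:(3,2)->(3,3) | p2:(3,1)->(2,1)
Step 2: p0:escaped | p1:(3,3)->(3,4)->EXIT | p2:(2,1)->(1,1)
Step 3: p0:escaped | p1:escaped | p2:(1,1)->(0,1)->EXIT
Exit steps: [1, 2, 3]
First to escape: p0 at step 1

Answer: 0 1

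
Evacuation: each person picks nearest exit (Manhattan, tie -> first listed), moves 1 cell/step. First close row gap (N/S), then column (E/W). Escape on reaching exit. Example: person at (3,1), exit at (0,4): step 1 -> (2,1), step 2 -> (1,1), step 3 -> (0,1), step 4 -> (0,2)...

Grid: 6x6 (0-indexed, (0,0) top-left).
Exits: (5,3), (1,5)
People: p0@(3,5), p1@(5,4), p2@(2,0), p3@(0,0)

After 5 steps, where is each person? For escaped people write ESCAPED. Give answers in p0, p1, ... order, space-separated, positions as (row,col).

Step 1: p0:(3,5)->(2,5) | p1:(5,4)->(5,3)->EXIT | p2:(2,0)->(3,0) | p3:(0,0)->(1,0)
Step 2: p0:(2,5)->(1,5)->EXIT | p1:escaped | p2:(3,0)->(4,0) | p3:(1,0)->(1,1)
Step 3: p0:escaped | p1:escaped | p2:(4,0)->(5,0) | p3:(1,1)->(1,2)
Step 4: p0:escaped | p1:escaped | p2:(5,0)->(5,1) | p3:(1,2)->(1,3)
Step 5: p0:escaped | p1:escaped | p2:(5,1)->(5,2) | p3:(1,3)->(1,4)

ESCAPED ESCAPED (5,2) (1,4)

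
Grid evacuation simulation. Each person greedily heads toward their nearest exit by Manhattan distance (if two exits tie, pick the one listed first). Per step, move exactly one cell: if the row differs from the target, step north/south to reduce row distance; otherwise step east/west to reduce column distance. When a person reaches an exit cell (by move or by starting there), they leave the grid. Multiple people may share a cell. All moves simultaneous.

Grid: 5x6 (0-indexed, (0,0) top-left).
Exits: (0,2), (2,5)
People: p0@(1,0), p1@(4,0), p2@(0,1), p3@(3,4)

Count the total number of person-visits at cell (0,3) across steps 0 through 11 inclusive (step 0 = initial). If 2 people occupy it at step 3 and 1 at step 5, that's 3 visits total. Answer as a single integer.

Answer: 0

Derivation:
Step 0: p0@(1,0) p1@(4,0) p2@(0,1) p3@(3,4) -> at (0,3): 0 [-], cum=0
Step 1: p0@(0,0) p1@(3,0) p2@ESC p3@(2,4) -> at (0,3): 0 [-], cum=0
Step 2: p0@(0,1) p1@(2,0) p2@ESC p3@ESC -> at (0,3): 0 [-], cum=0
Step 3: p0@ESC p1@(1,0) p2@ESC p3@ESC -> at (0,3): 0 [-], cum=0
Step 4: p0@ESC p1@(0,0) p2@ESC p3@ESC -> at (0,3): 0 [-], cum=0
Step 5: p0@ESC p1@(0,1) p2@ESC p3@ESC -> at (0,3): 0 [-], cum=0
Step 6: p0@ESC p1@ESC p2@ESC p3@ESC -> at (0,3): 0 [-], cum=0
Total visits = 0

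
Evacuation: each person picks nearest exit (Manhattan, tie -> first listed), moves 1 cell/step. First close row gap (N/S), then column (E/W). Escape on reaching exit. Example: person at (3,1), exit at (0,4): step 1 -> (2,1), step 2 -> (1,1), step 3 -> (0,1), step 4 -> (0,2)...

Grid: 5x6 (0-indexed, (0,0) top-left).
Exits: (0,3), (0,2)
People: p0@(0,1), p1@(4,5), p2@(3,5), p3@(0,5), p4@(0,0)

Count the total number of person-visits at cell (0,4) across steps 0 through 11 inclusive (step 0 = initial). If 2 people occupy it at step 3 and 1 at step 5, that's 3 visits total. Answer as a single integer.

Answer: 3

Derivation:
Step 0: p0@(0,1) p1@(4,5) p2@(3,5) p3@(0,5) p4@(0,0) -> at (0,4): 0 [-], cum=0
Step 1: p0@ESC p1@(3,5) p2@(2,5) p3@(0,4) p4@(0,1) -> at (0,4): 1 [p3], cum=1
Step 2: p0@ESC p1@(2,5) p2@(1,5) p3@ESC p4@ESC -> at (0,4): 0 [-], cum=1
Step 3: p0@ESC p1@(1,5) p2@(0,5) p3@ESC p4@ESC -> at (0,4): 0 [-], cum=1
Step 4: p0@ESC p1@(0,5) p2@(0,4) p3@ESC p4@ESC -> at (0,4): 1 [p2], cum=2
Step 5: p0@ESC p1@(0,4) p2@ESC p3@ESC p4@ESC -> at (0,4): 1 [p1], cum=3
Step 6: p0@ESC p1@ESC p2@ESC p3@ESC p4@ESC -> at (0,4): 0 [-], cum=3
Total visits = 3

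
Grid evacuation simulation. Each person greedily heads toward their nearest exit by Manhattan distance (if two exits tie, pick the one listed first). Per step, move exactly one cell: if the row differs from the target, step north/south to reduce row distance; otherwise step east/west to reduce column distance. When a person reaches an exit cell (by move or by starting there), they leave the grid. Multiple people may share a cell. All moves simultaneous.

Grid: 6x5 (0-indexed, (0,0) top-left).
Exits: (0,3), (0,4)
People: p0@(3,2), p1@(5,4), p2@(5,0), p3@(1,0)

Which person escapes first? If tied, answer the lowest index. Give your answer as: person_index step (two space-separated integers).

Step 1: p0:(3,2)->(2,2) | p1:(5,4)->(4,4) | p2:(5,0)->(4,0) | p3:(1,0)->(0,0)
Step 2: p0:(2,2)->(1,2) | p1:(4,4)->(3,4) | p2:(4,0)->(3,0) | p3:(0,0)->(0,1)
Step 3: p0:(1,2)->(0,2) | p1:(3,4)->(2,4) | p2:(3,0)->(2,0) | p3:(0,1)->(0,2)
Step 4: p0:(0,2)->(0,3)->EXIT | p1:(2,4)->(1,4) | p2:(2,0)->(1,0) | p3:(0,2)->(0,3)->EXIT
Step 5: p0:escaped | p1:(1,4)->(0,4)->EXIT | p2:(1,0)->(0,0) | p3:escaped
Step 6: p0:escaped | p1:escaped | p2:(0,0)->(0,1) | p3:escaped
Step 7: p0:escaped | p1:escaped | p2:(0,1)->(0,2) | p3:escaped
Step 8: p0:escaped | p1:escaped | p2:(0,2)->(0,3)->EXIT | p3:escaped
Exit steps: [4, 5, 8, 4]
First to escape: p0 at step 4

Answer: 0 4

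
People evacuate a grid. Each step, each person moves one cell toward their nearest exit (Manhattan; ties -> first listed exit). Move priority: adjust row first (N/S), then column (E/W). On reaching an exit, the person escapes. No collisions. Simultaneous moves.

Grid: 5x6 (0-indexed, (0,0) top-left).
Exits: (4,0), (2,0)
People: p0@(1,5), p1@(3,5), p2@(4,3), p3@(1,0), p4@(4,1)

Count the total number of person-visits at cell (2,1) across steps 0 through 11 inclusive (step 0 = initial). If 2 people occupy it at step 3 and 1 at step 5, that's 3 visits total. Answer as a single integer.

Answer: 1

Derivation:
Step 0: p0@(1,5) p1@(3,5) p2@(4,3) p3@(1,0) p4@(4,1) -> at (2,1): 0 [-], cum=0
Step 1: p0@(2,5) p1@(4,5) p2@(4,2) p3@ESC p4@ESC -> at (2,1): 0 [-], cum=0
Step 2: p0@(2,4) p1@(4,4) p2@(4,1) p3@ESC p4@ESC -> at (2,1): 0 [-], cum=0
Step 3: p0@(2,3) p1@(4,3) p2@ESC p3@ESC p4@ESC -> at (2,1): 0 [-], cum=0
Step 4: p0@(2,2) p1@(4,2) p2@ESC p3@ESC p4@ESC -> at (2,1): 0 [-], cum=0
Step 5: p0@(2,1) p1@(4,1) p2@ESC p3@ESC p4@ESC -> at (2,1): 1 [p0], cum=1
Step 6: p0@ESC p1@ESC p2@ESC p3@ESC p4@ESC -> at (2,1): 0 [-], cum=1
Total visits = 1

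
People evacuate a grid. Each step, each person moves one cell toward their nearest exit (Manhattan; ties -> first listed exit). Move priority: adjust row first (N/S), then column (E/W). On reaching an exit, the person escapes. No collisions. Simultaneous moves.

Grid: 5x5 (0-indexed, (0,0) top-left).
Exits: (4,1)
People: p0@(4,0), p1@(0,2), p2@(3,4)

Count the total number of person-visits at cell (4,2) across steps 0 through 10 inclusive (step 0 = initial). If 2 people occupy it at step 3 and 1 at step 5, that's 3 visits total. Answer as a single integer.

Step 0: p0@(4,0) p1@(0,2) p2@(3,4) -> at (4,2): 0 [-], cum=0
Step 1: p0@ESC p1@(1,2) p2@(4,4) -> at (4,2): 0 [-], cum=0
Step 2: p0@ESC p1@(2,2) p2@(4,3) -> at (4,2): 0 [-], cum=0
Step 3: p0@ESC p1@(3,2) p2@(4,2) -> at (4,2): 1 [p2], cum=1
Step 4: p0@ESC p1@(4,2) p2@ESC -> at (4,2): 1 [p1], cum=2
Step 5: p0@ESC p1@ESC p2@ESC -> at (4,2): 0 [-], cum=2
Total visits = 2

Answer: 2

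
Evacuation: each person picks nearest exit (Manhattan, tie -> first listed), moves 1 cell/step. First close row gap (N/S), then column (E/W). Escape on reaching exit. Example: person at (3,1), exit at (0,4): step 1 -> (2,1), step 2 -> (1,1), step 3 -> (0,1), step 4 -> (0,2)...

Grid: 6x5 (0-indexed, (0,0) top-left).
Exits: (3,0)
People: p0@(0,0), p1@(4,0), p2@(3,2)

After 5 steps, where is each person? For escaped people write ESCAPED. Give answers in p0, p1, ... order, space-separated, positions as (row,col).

Step 1: p0:(0,0)->(1,0) | p1:(4,0)->(3,0)->EXIT | p2:(3,2)->(3,1)
Step 2: p0:(1,0)->(2,0) | p1:escaped | p2:(3,1)->(3,0)->EXIT
Step 3: p0:(2,0)->(3,0)->EXIT | p1:escaped | p2:escaped

ESCAPED ESCAPED ESCAPED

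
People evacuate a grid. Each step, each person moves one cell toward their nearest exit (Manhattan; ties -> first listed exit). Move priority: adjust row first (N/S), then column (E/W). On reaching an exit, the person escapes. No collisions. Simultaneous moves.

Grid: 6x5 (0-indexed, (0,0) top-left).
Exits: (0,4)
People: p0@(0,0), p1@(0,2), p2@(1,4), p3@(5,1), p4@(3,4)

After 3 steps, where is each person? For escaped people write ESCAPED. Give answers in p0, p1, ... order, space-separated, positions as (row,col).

Step 1: p0:(0,0)->(0,1) | p1:(0,2)->(0,3) | p2:(1,4)->(0,4)->EXIT | p3:(5,1)->(4,1) | p4:(3,4)->(2,4)
Step 2: p0:(0,1)->(0,2) | p1:(0,3)->(0,4)->EXIT | p2:escaped | p3:(4,1)->(3,1) | p4:(2,4)->(1,4)
Step 3: p0:(0,2)->(0,3) | p1:escaped | p2:escaped | p3:(3,1)->(2,1) | p4:(1,4)->(0,4)->EXIT

(0,3) ESCAPED ESCAPED (2,1) ESCAPED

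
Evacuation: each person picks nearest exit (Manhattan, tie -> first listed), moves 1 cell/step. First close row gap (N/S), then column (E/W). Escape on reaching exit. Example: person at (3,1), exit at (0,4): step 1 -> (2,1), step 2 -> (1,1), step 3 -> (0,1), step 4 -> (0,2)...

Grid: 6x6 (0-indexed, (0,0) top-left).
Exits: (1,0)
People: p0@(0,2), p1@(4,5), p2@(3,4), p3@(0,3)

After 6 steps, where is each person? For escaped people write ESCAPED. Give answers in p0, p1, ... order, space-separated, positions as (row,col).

Step 1: p0:(0,2)->(1,2) | p1:(4,5)->(3,5) | p2:(3,4)->(2,4) | p3:(0,3)->(1,3)
Step 2: p0:(1,2)->(1,1) | p1:(3,5)->(2,5) | p2:(2,4)->(1,4) | p3:(1,3)->(1,2)
Step 3: p0:(1,1)->(1,0)->EXIT | p1:(2,5)->(1,5) | p2:(1,4)->(1,3) | p3:(1,2)->(1,1)
Step 4: p0:escaped | p1:(1,5)->(1,4) | p2:(1,3)->(1,2) | p3:(1,1)->(1,0)->EXIT
Step 5: p0:escaped | p1:(1,4)->(1,3) | p2:(1,2)->(1,1) | p3:escaped
Step 6: p0:escaped | p1:(1,3)->(1,2) | p2:(1,1)->(1,0)->EXIT | p3:escaped

ESCAPED (1,2) ESCAPED ESCAPED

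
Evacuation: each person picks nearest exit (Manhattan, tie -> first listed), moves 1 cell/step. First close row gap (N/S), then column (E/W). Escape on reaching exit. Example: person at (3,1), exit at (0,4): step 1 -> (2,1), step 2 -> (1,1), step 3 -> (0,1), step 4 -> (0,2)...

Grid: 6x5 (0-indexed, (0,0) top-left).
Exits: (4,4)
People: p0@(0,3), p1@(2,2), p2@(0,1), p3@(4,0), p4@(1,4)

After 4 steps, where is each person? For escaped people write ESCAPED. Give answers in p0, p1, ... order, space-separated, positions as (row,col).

Step 1: p0:(0,3)->(1,3) | p1:(2,2)->(3,2) | p2:(0,1)->(1,1) | p3:(4,0)->(4,1) | p4:(1,4)->(2,4)
Step 2: p0:(1,3)->(2,3) | p1:(3,2)->(4,2) | p2:(1,1)->(2,1) | p3:(4,1)->(4,2) | p4:(2,4)->(3,4)
Step 3: p0:(2,3)->(3,3) | p1:(4,2)->(4,3) | p2:(2,1)->(3,1) | p3:(4,2)->(4,3) | p4:(3,4)->(4,4)->EXIT
Step 4: p0:(3,3)->(4,3) | p1:(4,3)->(4,4)->EXIT | p2:(3,1)->(4,1) | p3:(4,3)->(4,4)->EXIT | p4:escaped

(4,3) ESCAPED (4,1) ESCAPED ESCAPED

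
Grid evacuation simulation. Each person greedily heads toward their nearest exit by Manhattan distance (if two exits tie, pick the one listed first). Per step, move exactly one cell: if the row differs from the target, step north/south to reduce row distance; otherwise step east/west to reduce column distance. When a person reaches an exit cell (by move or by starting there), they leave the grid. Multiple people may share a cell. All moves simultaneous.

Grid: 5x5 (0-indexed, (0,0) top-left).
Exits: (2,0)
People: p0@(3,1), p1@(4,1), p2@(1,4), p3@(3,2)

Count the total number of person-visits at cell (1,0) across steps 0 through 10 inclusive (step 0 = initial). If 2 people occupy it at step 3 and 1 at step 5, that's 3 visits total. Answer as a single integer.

Answer: 0

Derivation:
Step 0: p0@(3,1) p1@(4,1) p2@(1,4) p3@(3,2) -> at (1,0): 0 [-], cum=0
Step 1: p0@(2,1) p1@(3,1) p2@(2,4) p3@(2,2) -> at (1,0): 0 [-], cum=0
Step 2: p0@ESC p1@(2,1) p2@(2,3) p3@(2,1) -> at (1,0): 0 [-], cum=0
Step 3: p0@ESC p1@ESC p2@(2,2) p3@ESC -> at (1,0): 0 [-], cum=0
Step 4: p0@ESC p1@ESC p2@(2,1) p3@ESC -> at (1,0): 0 [-], cum=0
Step 5: p0@ESC p1@ESC p2@ESC p3@ESC -> at (1,0): 0 [-], cum=0
Total visits = 0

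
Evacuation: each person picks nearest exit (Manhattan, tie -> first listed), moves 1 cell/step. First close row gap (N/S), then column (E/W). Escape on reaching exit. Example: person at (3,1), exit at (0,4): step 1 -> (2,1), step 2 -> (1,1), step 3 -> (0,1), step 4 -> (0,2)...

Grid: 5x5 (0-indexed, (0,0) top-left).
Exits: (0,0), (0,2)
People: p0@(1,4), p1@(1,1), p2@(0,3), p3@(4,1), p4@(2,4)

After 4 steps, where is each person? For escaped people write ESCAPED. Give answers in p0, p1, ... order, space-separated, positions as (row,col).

Step 1: p0:(1,4)->(0,4) | p1:(1,1)->(0,1) | p2:(0,3)->(0,2)->EXIT | p3:(4,1)->(3,1) | p4:(2,4)->(1,4)
Step 2: p0:(0,4)->(0,3) | p1:(0,1)->(0,0)->EXIT | p2:escaped | p3:(3,1)->(2,1) | p4:(1,4)->(0,4)
Step 3: p0:(0,3)->(0,2)->EXIT | p1:escaped | p2:escaped | p3:(2,1)->(1,1) | p4:(0,4)->(0,3)
Step 4: p0:escaped | p1:escaped | p2:escaped | p3:(1,1)->(0,1) | p4:(0,3)->(0,2)->EXIT

ESCAPED ESCAPED ESCAPED (0,1) ESCAPED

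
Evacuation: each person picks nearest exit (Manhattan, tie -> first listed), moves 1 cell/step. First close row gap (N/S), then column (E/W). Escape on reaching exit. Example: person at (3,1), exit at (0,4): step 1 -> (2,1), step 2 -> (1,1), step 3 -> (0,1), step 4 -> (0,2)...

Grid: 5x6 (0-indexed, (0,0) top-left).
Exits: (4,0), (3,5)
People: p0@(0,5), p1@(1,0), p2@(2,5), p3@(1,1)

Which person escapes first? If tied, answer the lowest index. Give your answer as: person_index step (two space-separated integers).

Step 1: p0:(0,5)->(1,5) | p1:(1,0)->(2,0) | p2:(2,5)->(3,5)->EXIT | p3:(1,1)->(2,1)
Step 2: p0:(1,5)->(2,5) | p1:(2,0)->(3,0) | p2:escaped | p3:(2,1)->(3,1)
Step 3: p0:(2,5)->(3,5)->EXIT | p1:(3,0)->(4,0)->EXIT | p2:escaped | p3:(3,1)->(4,1)
Step 4: p0:escaped | p1:escaped | p2:escaped | p3:(4,1)->(4,0)->EXIT
Exit steps: [3, 3, 1, 4]
First to escape: p2 at step 1

Answer: 2 1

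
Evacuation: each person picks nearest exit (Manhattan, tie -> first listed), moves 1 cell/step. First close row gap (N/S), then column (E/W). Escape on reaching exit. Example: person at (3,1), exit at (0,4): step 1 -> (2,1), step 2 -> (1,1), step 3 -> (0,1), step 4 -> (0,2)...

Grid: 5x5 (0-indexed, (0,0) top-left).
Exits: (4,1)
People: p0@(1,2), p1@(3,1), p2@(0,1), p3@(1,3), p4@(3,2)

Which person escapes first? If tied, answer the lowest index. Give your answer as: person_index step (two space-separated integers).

Answer: 1 1

Derivation:
Step 1: p0:(1,2)->(2,2) | p1:(3,1)->(4,1)->EXIT | p2:(0,1)->(1,1) | p3:(1,3)->(2,3) | p4:(3,2)->(4,2)
Step 2: p0:(2,2)->(3,2) | p1:escaped | p2:(1,1)->(2,1) | p3:(2,3)->(3,3) | p4:(4,2)->(4,1)->EXIT
Step 3: p0:(3,2)->(4,2) | p1:escaped | p2:(2,1)->(3,1) | p3:(3,3)->(4,3) | p4:escaped
Step 4: p0:(4,2)->(4,1)->EXIT | p1:escaped | p2:(3,1)->(4,1)->EXIT | p3:(4,3)->(4,2) | p4:escaped
Step 5: p0:escaped | p1:escaped | p2:escaped | p3:(4,2)->(4,1)->EXIT | p4:escaped
Exit steps: [4, 1, 4, 5, 2]
First to escape: p1 at step 1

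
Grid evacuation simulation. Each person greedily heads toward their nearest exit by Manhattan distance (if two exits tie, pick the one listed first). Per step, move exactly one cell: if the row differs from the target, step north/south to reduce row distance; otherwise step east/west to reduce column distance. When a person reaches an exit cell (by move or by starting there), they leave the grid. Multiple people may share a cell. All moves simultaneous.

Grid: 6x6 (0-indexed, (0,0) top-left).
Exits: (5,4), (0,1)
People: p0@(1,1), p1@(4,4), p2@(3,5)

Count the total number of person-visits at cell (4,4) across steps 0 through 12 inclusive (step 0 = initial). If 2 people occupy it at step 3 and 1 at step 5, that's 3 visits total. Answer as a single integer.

Answer: 1

Derivation:
Step 0: p0@(1,1) p1@(4,4) p2@(3,5) -> at (4,4): 1 [p1], cum=1
Step 1: p0@ESC p1@ESC p2@(4,5) -> at (4,4): 0 [-], cum=1
Step 2: p0@ESC p1@ESC p2@(5,5) -> at (4,4): 0 [-], cum=1
Step 3: p0@ESC p1@ESC p2@ESC -> at (4,4): 0 [-], cum=1
Total visits = 1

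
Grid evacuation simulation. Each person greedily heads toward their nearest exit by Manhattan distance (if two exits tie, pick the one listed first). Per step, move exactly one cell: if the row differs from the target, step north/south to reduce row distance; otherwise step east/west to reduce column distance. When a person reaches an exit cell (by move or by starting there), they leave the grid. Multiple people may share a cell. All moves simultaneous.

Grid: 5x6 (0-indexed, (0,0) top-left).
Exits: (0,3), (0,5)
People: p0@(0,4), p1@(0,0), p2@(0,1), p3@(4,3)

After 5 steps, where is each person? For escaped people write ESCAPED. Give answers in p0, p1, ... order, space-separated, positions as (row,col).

Step 1: p0:(0,4)->(0,3)->EXIT | p1:(0,0)->(0,1) | p2:(0,1)->(0,2) | p3:(4,3)->(3,3)
Step 2: p0:escaped | p1:(0,1)->(0,2) | p2:(0,2)->(0,3)->EXIT | p3:(3,3)->(2,3)
Step 3: p0:escaped | p1:(0,2)->(0,3)->EXIT | p2:escaped | p3:(2,3)->(1,3)
Step 4: p0:escaped | p1:escaped | p2:escaped | p3:(1,3)->(0,3)->EXIT

ESCAPED ESCAPED ESCAPED ESCAPED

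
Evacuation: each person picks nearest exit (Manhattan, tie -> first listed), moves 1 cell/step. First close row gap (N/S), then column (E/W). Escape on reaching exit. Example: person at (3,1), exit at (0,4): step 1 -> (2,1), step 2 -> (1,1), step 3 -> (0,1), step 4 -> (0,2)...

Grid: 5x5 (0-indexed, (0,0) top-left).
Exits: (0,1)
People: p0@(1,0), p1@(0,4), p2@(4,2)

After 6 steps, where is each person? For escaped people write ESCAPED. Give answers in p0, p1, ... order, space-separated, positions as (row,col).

Step 1: p0:(1,0)->(0,0) | p1:(0,4)->(0,3) | p2:(4,2)->(3,2)
Step 2: p0:(0,0)->(0,1)->EXIT | p1:(0,3)->(0,2) | p2:(3,2)->(2,2)
Step 3: p0:escaped | p1:(0,2)->(0,1)->EXIT | p2:(2,2)->(1,2)
Step 4: p0:escaped | p1:escaped | p2:(1,2)->(0,2)
Step 5: p0:escaped | p1:escaped | p2:(0,2)->(0,1)->EXIT

ESCAPED ESCAPED ESCAPED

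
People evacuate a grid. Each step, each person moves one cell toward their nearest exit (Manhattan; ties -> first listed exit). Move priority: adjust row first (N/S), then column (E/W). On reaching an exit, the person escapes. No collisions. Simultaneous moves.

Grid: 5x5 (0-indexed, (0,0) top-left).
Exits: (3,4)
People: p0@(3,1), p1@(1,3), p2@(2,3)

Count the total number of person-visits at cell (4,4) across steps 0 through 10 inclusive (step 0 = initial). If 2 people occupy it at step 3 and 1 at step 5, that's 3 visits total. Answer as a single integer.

Answer: 0

Derivation:
Step 0: p0@(3,1) p1@(1,3) p2@(2,3) -> at (4,4): 0 [-], cum=0
Step 1: p0@(3,2) p1@(2,3) p2@(3,3) -> at (4,4): 0 [-], cum=0
Step 2: p0@(3,3) p1@(3,3) p2@ESC -> at (4,4): 0 [-], cum=0
Step 3: p0@ESC p1@ESC p2@ESC -> at (4,4): 0 [-], cum=0
Total visits = 0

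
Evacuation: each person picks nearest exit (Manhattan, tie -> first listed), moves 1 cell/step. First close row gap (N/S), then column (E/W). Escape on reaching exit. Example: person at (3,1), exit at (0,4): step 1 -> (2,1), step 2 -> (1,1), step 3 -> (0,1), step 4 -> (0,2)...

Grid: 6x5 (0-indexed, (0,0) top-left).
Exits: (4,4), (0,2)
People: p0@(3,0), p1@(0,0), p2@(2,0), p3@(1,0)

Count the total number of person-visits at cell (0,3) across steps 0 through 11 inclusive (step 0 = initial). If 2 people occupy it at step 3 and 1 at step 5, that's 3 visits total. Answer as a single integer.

Step 0: p0@(3,0) p1@(0,0) p2@(2,0) p3@(1,0) -> at (0,3): 0 [-], cum=0
Step 1: p0@(4,0) p1@(0,1) p2@(1,0) p3@(0,0) -> at (0,3): 0 [-], cum=0
Step 2: p0@(4,1) p1@ESC p2@(0,0) p3@(0,1) -> at (0,3): 0 [-], cum=0
Step 3: p0@(4,2) p1@ESC p2@(0,1) p3@ESC -> at (0,3): 0 [-], cum=0
Step 4: p0@(4,3) p1@ESC p2@ESC p3@ESC -> at (0,3): 0 [-], cum=0
Step 5: p0@ESC p1@ESC p2@ESC p3@ESC -> at (0,3): 0 [-], cum=0
Total visits = 0

Answer: 0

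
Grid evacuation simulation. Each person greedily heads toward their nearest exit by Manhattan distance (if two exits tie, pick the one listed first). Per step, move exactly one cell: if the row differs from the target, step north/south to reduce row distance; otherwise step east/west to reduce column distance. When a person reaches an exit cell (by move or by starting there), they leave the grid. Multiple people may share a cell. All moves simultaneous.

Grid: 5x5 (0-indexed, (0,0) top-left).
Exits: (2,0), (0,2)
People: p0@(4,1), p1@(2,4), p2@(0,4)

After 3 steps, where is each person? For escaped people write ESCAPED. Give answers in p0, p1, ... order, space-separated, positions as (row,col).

Step 1: p0:(4,1)->(3,1) | p1:(2,4)->(2,3) | p2:(0,4)->(0,3)
Step 2: p0:(3,1)->(2,1) | p1:(2,3)->(2,2) | p2:(0,3)->(0,2)->EXIT
Step 3: p0:(2,1)->(2,0)->EXIT | p1:(2,2)->(2,1) | p2:escaped

ESCAPED (2,1) ESCAPED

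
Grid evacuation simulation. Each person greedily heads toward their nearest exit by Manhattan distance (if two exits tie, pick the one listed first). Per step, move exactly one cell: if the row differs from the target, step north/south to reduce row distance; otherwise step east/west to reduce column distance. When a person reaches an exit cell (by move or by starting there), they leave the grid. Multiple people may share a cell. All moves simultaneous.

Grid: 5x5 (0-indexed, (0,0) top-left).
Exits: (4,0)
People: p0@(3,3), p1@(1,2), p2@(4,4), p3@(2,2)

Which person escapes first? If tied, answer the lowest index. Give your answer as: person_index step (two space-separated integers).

Step 1: p0:(3,3)->(4,3) | p1:(1,2)->(2,2) | p2:(4,4)->(4,3) | p3:(2,2)->(3,2)
Step 2: p0:(4,3)->(4,2) | p1:(2,2)->(3,2) | p2:(4,3)->(4,2) | p3:(3,2)->(4,2)
Step 3: p0:(4,2)->(4,1) | p1:(3,2)->(4,2) | p2:(4,2)->(4,1) | p3:(4,2)->(4,1)
Step 4: p0:(4,1)->(4,0)->EXIT | p1:(4,2)->(4,1) | p2:(4,1)->(4,0)->EXIT | p3:(4,1)->(4,0)->EXIT
Step 5: p0:escaped | p1:(4,1)->(4,0)->EXIT | p2:escaped | p3:escaped
Exit steps: [4, 5, 4, 4]
First to escape: p0 at step 4

Answer: 0 4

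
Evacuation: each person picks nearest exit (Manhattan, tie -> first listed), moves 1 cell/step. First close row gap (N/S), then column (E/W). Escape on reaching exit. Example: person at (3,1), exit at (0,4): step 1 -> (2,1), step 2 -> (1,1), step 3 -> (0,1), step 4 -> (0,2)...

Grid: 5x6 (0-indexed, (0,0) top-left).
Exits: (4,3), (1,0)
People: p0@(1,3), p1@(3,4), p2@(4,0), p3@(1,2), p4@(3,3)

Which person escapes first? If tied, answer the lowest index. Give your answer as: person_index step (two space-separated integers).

Answer: 4 1

Derivation:
Step 1: p0:(1,3)->(2,3) | p1:(3,4)->(4,4) | p2:(4,0)->(4,1) | p3:(1,2)->(1,1) | p4:(3,3)->(4,3)->EXIT
Step 2: p0:(2,3)->(3,3) | p1:(4,4)->(4,3)->EXIT | p2:(4,1)->(4,2) | p3:(1,1)->(1,0)->EXIT | p4:escaped
Step 3: p0:(3,3)->(4,3)->EXIT | p1:escaped | p2:(4,2)->(4,3)->EXIT | p3:escaped | p4:escaped
Exit steps: [3, 2, 3, 2, 1]
First to escape: p4 at step 1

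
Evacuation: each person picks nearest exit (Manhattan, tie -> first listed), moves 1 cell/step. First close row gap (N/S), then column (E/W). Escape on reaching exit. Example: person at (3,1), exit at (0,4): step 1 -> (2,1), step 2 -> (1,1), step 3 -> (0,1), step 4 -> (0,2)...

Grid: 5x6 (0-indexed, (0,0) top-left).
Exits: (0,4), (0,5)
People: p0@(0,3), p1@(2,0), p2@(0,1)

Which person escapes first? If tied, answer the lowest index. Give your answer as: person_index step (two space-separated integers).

Step 1: p0:(0,3)->(0,4)->EXIT | p1:(2,0)->(1,0) | p2:(0,1)->(0,2)
Step 2: p0:escaped | p1:(1,0)->(0,0) | p2:(0,2)->(0,3)
Step 3: p0:escaped | p1:(0,0)->(0,1) | p2:(0,3)->(0,4)->EXIT
Step 4: p0:escaped | p1:(0,1)->(0,2) | p2:escaped
Step 5: p0:escaped | p1:(0,2)->(0,3) | p2:escaped
Step 6: p0:escaped | p1:(0,3)->(0,4)->EXIT | p2:escaped
Exit steps: [1, 6, 3]
First to escape: p0 at step 1

Answer: 0 1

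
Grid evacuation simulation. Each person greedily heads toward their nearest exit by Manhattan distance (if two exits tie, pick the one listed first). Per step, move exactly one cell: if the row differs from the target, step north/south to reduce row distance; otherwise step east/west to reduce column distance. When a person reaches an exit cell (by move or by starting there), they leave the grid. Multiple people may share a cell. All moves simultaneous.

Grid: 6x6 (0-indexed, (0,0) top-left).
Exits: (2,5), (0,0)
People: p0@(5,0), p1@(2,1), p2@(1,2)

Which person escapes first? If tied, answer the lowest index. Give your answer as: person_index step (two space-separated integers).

Step 1: p0:(5,0)->(4,0) | p1:(2,1)->(1,1) | p2:(1,2)->(0,2)
Step 2: p0:(4,0)->(3,0) | p1:(1,1)->(0,1) | p2:(0,2)->(0,1)
Step 3: p0:(3,0)->(2,0) | p1:(0,1)->(0,0)->EXIT | p2:(0,1)->(0,0)->EXIT
Step 4: p0:(2,0)->(1,0) | p1:escaped | p2:escaped
Step 5: p0:(1,0)->(0,0)->EXIT | p1:escaped | p2:escaped
Exit steps: [5, 3, 3]
First to escape: p1 at step 3

Answer: 1 3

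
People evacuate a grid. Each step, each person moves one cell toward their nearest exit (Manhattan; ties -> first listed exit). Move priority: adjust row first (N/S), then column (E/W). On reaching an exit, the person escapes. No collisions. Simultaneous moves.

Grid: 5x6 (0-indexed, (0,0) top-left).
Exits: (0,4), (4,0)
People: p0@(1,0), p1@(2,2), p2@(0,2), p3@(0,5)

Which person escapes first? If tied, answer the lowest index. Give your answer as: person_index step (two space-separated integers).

Answer: 3 1

Derivation:
Step 1: p0:(1,0)->(2,0) | p1:(2,2)->(1,2) | p2:(0,2)->(0,3) | p3:(0,5)->(0,4)->EXIT
Step 2: p0:(2,0)->(3,0) | p1:(1,2)->(0,2) | p2:(0,3)->(0,4)->EXIT | p3:escaped
Step 3: p0:(3,0)->(4,0)->EXIT | p1:(0,2)->(0,3) | p2:escaped | p3:escaped
Step 4: p0:escaped | p1:(0,3)->(0,4)->EXIT | p2:escaped | p3:escaped
Exit steps: [3, 4, 2, 1]
First to escape: p3 at step 1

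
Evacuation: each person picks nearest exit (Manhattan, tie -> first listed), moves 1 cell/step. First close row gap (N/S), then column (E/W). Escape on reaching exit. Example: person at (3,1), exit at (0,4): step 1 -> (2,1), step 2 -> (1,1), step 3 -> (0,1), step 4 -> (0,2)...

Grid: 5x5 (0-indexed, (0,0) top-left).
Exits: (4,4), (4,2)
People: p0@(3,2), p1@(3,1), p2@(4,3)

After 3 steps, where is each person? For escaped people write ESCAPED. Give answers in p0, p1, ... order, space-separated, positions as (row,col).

Step 1: p0:(3,2)->(4,2)->EXIT | p1:(3,1)->(4,1) | p2:(4,3)->(4,4)->EXIT
Step 2: p0:escaped | p1:(4,1)->(4,2)->EXIT | p2:escaped

ESCAPED ESCAPED ESCAPED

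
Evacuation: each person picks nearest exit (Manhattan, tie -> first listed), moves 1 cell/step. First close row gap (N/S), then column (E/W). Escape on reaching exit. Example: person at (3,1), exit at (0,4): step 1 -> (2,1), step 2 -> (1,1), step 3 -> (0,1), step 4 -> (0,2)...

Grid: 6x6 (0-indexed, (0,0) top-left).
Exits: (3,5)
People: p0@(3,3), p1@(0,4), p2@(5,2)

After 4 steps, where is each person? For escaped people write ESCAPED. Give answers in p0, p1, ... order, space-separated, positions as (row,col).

Step 1: p0:(3,3)->(3,4) | p1:(0,4)->(1,4) | p2:(5,2)->(4,2)
Step 2: p0:(3,4)->(3,5)->EXIT | p1:(1,4)->(2,4) | p2:(4,2)->(3,2)
Step 3: p0:escaped | p1:(2,4)->(3,4) | p2:(3,2)->(3,3)
Step 4: p0:escaped | p1:(3,4)->(3,5)->EXIT | p2:(3,3)->(3,4)

ESCAPED ESCAPED (3,4)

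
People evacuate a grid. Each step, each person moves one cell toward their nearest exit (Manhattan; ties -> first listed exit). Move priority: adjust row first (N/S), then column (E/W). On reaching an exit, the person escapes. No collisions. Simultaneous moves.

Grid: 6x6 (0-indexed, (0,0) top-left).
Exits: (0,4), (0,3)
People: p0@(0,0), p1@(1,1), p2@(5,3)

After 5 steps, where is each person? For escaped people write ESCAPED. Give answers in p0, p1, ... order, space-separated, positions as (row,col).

Step 1: p0:(0,0)->(0,1) | p1:(1,1)->(0,1) | p2:(5,3)->(4,3)
Step 2: p0:(0,1)->(0,2) | p1:(0,1)->(0,2) | p2:(4,3)->(3,3)
Step 3: p0:(0,2)->(0,3)->EXIT | p1:(0,2)->(0,3)->EXIT | p2:(3,3)->(2,3)
Step 4: p0:escaped | p1:escaped | p2:(2,3)->(1,3)
Step 5: p0:escaped | p1:escaped | p2:(1,3)->(0,3)->EXIT

ESCAPED ESCAPED ESCAPED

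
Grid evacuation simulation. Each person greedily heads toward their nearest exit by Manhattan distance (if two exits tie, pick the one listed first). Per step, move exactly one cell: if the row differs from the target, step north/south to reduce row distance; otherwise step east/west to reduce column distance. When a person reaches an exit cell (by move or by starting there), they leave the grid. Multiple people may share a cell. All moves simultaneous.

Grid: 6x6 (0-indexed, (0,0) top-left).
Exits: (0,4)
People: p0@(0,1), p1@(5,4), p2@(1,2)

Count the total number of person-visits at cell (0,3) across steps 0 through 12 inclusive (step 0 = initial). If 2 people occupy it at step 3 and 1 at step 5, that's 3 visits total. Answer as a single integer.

Answer: 2

Derivation:
Step 0: p0@(0,1) p1@(5,4) p2@(1,2) -> at (0,3): 0 [-], cum=0
Step 1: p0@(0,2) p1@(4,4) p2@(0,2) -> at (0,3): 0 [-], cum=0
Step 2: p0@(0,3) p1@(3,4) p2@(0,3) -> at (0,3): 2 [p0,p2], cum=2
Step 3: p0@ESC p1@(2,4) p2@ESC -> at (0,3): 0 [-], cum=2
Step 4: p0@ESC p1@(1,4) p2@ESC -> at (0,3): 0 [-], cum=2
Step 5: p0@ESC p1@ESC p2@ESC -> at (0,3): 0 [-], cum=2
Total visits = 2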